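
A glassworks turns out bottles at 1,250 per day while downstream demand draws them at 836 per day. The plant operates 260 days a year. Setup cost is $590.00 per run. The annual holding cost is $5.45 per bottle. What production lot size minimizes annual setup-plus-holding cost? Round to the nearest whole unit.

Annual demand D = 836 × 260 = 217,360.
Production build-up factor (1 − d/p) = 1 − 836/1,250 = 0.3312.
Q* = √(2DS / (H(1 − d/p))) = √(2 × 217,360 × 590 / (5.45 × 0.3312)).
= √(256,484,800 / 1.805) ≈ 11920.306.

Q* ≈ 11,920 bottles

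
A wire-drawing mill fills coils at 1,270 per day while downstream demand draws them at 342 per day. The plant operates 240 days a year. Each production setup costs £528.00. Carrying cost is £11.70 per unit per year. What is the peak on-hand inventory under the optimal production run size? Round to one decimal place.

Annual demand D = 342 × 240 = 82,080.
Production build-up factor (1 − d/p) = 1 − 342/1,270 = 0.7307.
Q* = √(2DS / (H(1 − d/p))) = √(2 × 82,080 × 528 / (11.7 × 0.7307)).
= √(86,676,480 / 8.5493) ≈ 3184.092.
Maximum inventory = Q*(1 − d/p) = 3184.092 × 0.7307 ≈ 2326.643.

I_max ≈ 2,326.6 coils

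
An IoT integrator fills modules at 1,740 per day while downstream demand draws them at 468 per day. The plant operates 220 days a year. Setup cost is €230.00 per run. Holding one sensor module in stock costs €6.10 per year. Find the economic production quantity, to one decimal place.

Q* ≈ 3,259.0 modules

Annual demand D = 468 × 220 = 102,960.
Production build-up factor (1 − d/p) = 1 − 468/1,740 = 0.7310.
Q* = √(2DS / (H(1 − d/p))) = √(2 × 102,960 × 230 / (6.1 × 0.7310)).
= √(47,361,600 / 4.4593) ≈ 3258.962.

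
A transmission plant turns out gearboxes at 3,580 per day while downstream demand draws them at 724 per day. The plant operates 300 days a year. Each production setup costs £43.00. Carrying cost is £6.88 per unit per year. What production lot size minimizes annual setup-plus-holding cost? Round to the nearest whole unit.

Q* ≈ 1,845 gearboxes

Annual demand D = 724 × 300 = 217,200.
Production build-up factor (1 − d/p) = 1 − 724/3,580 = 0.7978.
Q* = √(2DS / (H(1 − d/p))) = √(2 × 217,200 × 43 / (6.88 × 0.7978)).
= √(18,679,200 / 5.4886) ≈ 1844.792.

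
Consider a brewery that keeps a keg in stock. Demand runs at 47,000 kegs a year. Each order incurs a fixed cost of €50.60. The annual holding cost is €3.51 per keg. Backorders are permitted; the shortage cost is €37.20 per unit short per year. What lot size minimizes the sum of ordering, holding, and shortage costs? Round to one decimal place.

With planned backorders, Q* = √(2DS/H) · √((H+B)/B).
√(2DS/H) = √(2 × 47,000 × 50.6 / 3.51) = 1164.088.
√((H+B)/B) = √((3.51+37.2)/37.2) = 1.0461.
Q* ≈ 1217.768.

Q* ≈ 1,217.8 kegs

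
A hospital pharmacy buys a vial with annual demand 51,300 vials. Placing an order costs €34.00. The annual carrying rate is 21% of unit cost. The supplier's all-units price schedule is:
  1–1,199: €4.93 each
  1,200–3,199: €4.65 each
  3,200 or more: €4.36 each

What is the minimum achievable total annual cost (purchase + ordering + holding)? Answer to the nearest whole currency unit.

Holding cost per unit per year at price C is H = 0.21·C.
For each price level, check whether its EOQ is feasible; otherwise the best quantity at that price is the breakpoint.
Tier 1 (€4.93): EOQ = 1835.6 exceeds tier's upper bound 1199, so this tier is dominated.
EOQ at €4.65 = 1890.1 (feasible in tier 2): TC = 51,300×€4.65 + (51,300/1890.1)×34 + (1890.1/2)×0.21×€4.65 = €240,390.65.
EOQ at €4.36 = 1951.9 < 3200, so use break Q=3200: TC = 51,300×€4.36 + (51,300/3200.0)×34 + (3200.0/2)×0.21×€4.36 = €225,678.02.
Lowest total cost among the candidates is at Q = 3200.0.

TC* ≈ €225,678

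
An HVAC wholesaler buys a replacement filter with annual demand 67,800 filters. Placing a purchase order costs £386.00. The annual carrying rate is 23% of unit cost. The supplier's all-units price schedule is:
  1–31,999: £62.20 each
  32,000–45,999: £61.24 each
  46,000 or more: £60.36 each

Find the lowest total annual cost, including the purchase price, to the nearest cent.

Holding cost per unit per year at price C is H = 0.23·C.
Evaluate total cost at each tier's feasible EOQ or, if the EOQ is below the tier, at the tier's minimum quantity.
EOQ at £62.20 = 1912.8 (feasible in tier 1): TC = 67,800×£62.20 + (67,800/1912.8)×386 + (1912.8/2)×0.23×£62.20 = £4,244,524.19.
EOQ at £61.24 = 1927.7 < 32000, so use break Q=32000: TC = 67,800×£61.24 + (67,800/32000.0)×386 + (32000.0/2)×0.23×£61.24 = £4,378,253.04.
EOQ at £60.36 = 1941.7 < 46000, so use break Q=46000: TC = 67,800×£60.36 + (67,800/46000.0)×386 + (46000.0/2)×0.23×£60.36 = £4,412,281.33.
Lowest total cost among the candidates is at Q = 1912.8.

TC* ≈ £4,244,524.19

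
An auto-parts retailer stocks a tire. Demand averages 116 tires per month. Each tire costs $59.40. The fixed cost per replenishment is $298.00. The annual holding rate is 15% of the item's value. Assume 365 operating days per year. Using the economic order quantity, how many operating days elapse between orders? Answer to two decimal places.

T ≈ 80.01 days

Annual demand D = 116 × 12 = 1,392.
Holding cost H = 0.15 × $59.40 = $8.9100 per unit per year.
Q* = √(2DS/H) = √(2 × 1,392 × 298 / 8.91) ≈ 305.14.
Cycle time = Q*/D × 365 = 305.14 / 1,392 × 365 ≈ 80.012 days.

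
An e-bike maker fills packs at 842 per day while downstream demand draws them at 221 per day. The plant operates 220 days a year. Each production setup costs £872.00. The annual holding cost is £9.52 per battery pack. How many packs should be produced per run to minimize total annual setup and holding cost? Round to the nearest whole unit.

Annual demand D = 221 × 220 = 48,620.
Production build-up factor (1 − d/p) = 1 − 221/842 = 0.7375.
Q* = √(2DS / (H(1 − d/p))) = √(2 × 48,620 × 872 / (9.52 × 0.7375)).
= √(84,793,280 / 7.0213) ≈ 3475.141.

Q* ≈ 3,475 packs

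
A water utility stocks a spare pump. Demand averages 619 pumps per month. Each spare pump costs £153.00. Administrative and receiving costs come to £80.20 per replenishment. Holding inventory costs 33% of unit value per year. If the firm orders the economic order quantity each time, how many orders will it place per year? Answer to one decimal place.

N ≈ 48.4 orders per year

Annual demand D = 619 × 12 = 7,428.
Holding cost H = 0.33 × £153.00 = £50.4900 per unit per year.
The optimal lot size = √(2DS/H) = √(2 × 7,428 × 80.2 / 50.49) ≈ 153.62.
Orders per year = D / Q* = 7,428 / 153.62 ≈ 48.354.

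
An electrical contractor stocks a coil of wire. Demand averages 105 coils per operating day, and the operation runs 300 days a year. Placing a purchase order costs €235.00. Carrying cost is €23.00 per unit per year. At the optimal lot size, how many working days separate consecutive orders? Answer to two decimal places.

Annual demand D = 105 × 300 = 31,500.
EOQ = √(2DS/H) = √(2 × 31,500 × 235 / 23) ≈ 802.31.
Cycle time = Q*/D × 300 = 802.31 / 31,500 × 300 ≈ 7.641 days.

T ≈ 7.64 days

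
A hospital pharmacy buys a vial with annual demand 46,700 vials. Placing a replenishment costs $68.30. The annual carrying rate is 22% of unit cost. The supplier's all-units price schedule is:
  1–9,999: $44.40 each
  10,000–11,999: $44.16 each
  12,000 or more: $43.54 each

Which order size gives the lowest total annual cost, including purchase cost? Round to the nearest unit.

Holding cost per unit per year at price C is H = 0.22·C.
For each price level, check whether its EOQ is feasible; otherwise the best quantity at that price is the breakpoint.
EOQ at $44.40 = 808.1 (feasible in tier 1): TC = 46,700×$44.40 + (46,700/808.1)×68.3 + (808.1/2)×0.22×$44.40 = $2,081,373.81.
EOQ at $44.16 = 810.3 < 10000, so use break Q=10000: TC = 46,700×$44.16 + (46,700/10000.0)×68.3 + (10000.0/2)×0.22×$44.16 = $2,111,166.96.
EOQ at $43.54 = 816.1 < 12000, so use break Q=12000: TC = 46,700×$43.54 + (46,700/12000.0)×68.3 + (12000.0/2)×0.22×$43.54 = $2,091,056.60.
Lowest total cost is $2,081,373.81 at Q = 808.1.

Q* ≈ 808 vials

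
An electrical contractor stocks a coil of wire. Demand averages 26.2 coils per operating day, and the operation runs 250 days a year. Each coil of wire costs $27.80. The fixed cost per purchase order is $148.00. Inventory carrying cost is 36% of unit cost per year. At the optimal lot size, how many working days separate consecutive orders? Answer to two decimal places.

T ≈ 16.80 days

Annual demand D = 26.2 × 250 = 6,550.
Holding cost H = 0.36 × $27.80 = $10.0080 per unit per year.
EOQ = √(2DS/H) = √(2 × 6,550 × 148 / 10.008) ≈ 440.14.
Cycle time = Q*/D × 250 = 440.14 / 6,550 × 250 ≈ 16.799 days.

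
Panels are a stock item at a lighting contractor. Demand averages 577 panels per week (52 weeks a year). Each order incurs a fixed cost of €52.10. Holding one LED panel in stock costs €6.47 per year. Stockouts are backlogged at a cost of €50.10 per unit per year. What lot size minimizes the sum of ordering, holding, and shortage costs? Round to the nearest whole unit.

Q* ≈ 739 panels

Annual demand D = 577 × 52 = 30,004.
With planned backorders, Q* = √(2DS/H) · √((H+B)/B).
√(2DS/H) = √(2 × 30,004 × 52.1 / 6.47) = 695.138.
√((H+B)/B) = √((6.47+50.1)/50.1) = 1.0626.
Q* ≈ 738.662.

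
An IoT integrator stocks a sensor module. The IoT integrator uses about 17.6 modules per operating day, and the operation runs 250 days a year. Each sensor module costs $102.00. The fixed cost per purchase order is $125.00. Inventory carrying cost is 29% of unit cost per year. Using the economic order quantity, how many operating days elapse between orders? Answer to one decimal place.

Annual demand D = 17.6 × 250 = 4,400.
Holding cost H = 0.29 × $102.00 = $29.5800 per unit per year.
The optimal lot size = √(2DS/H) = √(2 × 4,400 × 125 / 29.58) ≈ 192.84.
Cycle time = Q*/D × 250 = 192.84 / 4,400 × 250 ≈ 10.957 days.

T ≈ 11.0 days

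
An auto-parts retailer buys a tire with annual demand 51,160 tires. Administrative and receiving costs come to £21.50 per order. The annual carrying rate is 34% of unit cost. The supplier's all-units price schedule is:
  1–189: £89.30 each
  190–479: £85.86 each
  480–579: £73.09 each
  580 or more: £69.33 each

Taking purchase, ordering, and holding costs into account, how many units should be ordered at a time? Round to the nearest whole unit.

Holding cost per unit per year at price C is H = 0.34·C.
Evaluate total cost at each tier's feasible EOQ or, if the EOQ is below the tier, at the tier's minimum quantity.
Tier 1 (£89.30): EOQ = 269.2 exceeds tier's upper bound 189, so this tier is dominated.
EOQ at £85.86 = 274.5 (feasible in tier 2): TC = 51,160×£85.86 + (51,160/274.5)×21.5 + (274.5/2)×0.34×£85.86 = £4,400,611.32.
EOQ at £73.09 = 297.5 < 480, so use break Q=480: TC = 51,160×£73.09 + (51,160/480.0)×21.5 + (480.0/2)×0.34×£73.09 = £3,747,540.09.
EOQ at £69.33 = 305.5 < 580, so use break Q=580: TC = 51,160×£69.33 + (51,160/580.0)×21.5 + (580.0/2)×0.34×£69.33 = £3,555,655.19.
Lowest total cost is £3,555,655.19 at Q = 580.0.

Q* ≈ 580 tires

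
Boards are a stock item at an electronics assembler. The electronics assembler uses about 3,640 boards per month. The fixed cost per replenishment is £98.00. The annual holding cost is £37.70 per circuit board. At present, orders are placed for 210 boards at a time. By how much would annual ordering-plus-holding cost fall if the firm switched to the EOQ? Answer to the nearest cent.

Extra cost ≈ £6,376.97 per year

Annual demand D = 3,640 × 12 = 43,680.
EOQ = √(2DS/H) = √(2 × 43,680 × 98 / 37.7) ≈ 476.54.
Cost at Q* = (D/Q*)S + (Q*/2)H = √(2DSH) ≈ £17,965.53.
Cost at Q = 210: (43,680/210)×98 + (210/2)×37.7 = £20,384.00 + £3,958.50 = £24,342.50.
Excess = £24,342.50 − £17,965.53 = £6,376.97.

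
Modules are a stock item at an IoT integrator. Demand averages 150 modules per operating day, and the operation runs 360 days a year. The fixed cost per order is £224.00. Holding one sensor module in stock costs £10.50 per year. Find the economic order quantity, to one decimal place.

Q* ≈ 1,517.9 modules

Annual demand D = 150 × 360 = 54,000.
EOQ = √(2DS / H) = √(2 × 54,000 × 224 / 10.5).
= √(24,192,000 / 10.5) = √2,304,000 ≈ 1517.893.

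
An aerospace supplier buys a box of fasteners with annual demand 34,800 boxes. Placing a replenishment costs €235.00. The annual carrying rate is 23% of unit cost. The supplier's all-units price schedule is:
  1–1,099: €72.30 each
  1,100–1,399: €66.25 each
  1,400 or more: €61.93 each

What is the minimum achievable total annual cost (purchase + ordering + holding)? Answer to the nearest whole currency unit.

TC* ≈ €2,170,976

Holding cost per unit per year at price C is H = 0.23·C.
For each price level, check whether its EOQ is feasible; otherwise the best quantity at that price is the breakpoint.
EOQ at €72.30 = 991.8 (feasible in tier 1): TC = 34,800×€72.30 + (34,800/991.8)×235 + (991.8/2)×0.23×€72.30 = €2,532,531.94.
EOQ at €66.25 = 1036.1 < 1100, so use break Q=1100: TC = 34,800×€66.25 + (34,800/1100.0)×235 + (1100.0/2)×0.23×€66.25 = €2,321,315.17.
EOQ at €61.93 = 1071.6 < 1400, so use break Q=1400: TC = 34,800×€61.93 + (34,800/1400.0)×235 + (1400.0/2)×0.23×€61.93 = €2,170,976.16.
Lowest total cost among the candidates is at Q = 1400.0.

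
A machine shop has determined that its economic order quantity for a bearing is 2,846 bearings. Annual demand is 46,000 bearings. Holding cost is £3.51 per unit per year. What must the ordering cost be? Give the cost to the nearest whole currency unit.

The basic EOQ model gives Q* = √(2DS/H); rearrange for the unknown.
From Q* = √(2DS/H): S = Q*²H / (2D) = 2,846² × 3.51 / (2 × 46,000) = 309.0218.

S ≈ £309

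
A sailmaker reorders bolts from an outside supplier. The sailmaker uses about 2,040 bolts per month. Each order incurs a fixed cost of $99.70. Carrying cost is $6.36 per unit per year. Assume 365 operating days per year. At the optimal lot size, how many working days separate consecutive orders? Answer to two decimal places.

T ≈ 13.06 days

Annual demand D = 2,040 × 12 = 24,480.
EOQ = √(2DS/H) = √(2 × 24,480 × 99.7 / 6.36) ≈ 876.07.
Cycle time = Q*/D × 365 = 876.07 / 24,480 × 365 ≈ 13.062 days.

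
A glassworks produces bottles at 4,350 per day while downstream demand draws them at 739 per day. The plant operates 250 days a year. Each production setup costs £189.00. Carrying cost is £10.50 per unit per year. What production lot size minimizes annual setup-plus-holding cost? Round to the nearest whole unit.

Annual demand D = 739 × 250 = 184,750.
Production build-up factor (1 − d/p) = 1 − 739/4,350 = 0.8301.
Q* = √(2DS / (H(1 − d/p))) = √(2 × 184,750 × 189 / (10.5 × 0.8301)).
= √(69,835,500 / 8.7162) ≈ 2830.573.

Q* ≈ 2,831 bottles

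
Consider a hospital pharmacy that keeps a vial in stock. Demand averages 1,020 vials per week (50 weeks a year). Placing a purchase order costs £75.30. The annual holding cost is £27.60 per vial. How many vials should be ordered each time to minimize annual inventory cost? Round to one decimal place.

Annual demand D = 1,020 × 50 = 51,000.
EOQ = √(2DS / H) = √(2 × 51,000 × 75.3 / 27.6).
= √(7,680,600 / 27.6) = √278,282.6087 ≈ 527.525.

Q* ≈ 527.5 vials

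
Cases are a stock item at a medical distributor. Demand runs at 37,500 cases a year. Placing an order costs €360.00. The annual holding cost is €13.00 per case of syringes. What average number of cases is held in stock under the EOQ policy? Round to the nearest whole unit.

Average inventory ≈ 721 cases

EOQ = √(2DS/H) = √(2 × 37,500 × 360 / 13) ≈ 1441.15.
Average inventory = Q*/2 ≈ 1441.15 / 2 = 720.577.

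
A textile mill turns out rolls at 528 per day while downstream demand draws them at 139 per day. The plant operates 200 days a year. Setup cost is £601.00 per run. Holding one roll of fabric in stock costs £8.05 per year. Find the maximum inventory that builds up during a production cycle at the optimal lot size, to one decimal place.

I_max ≈ 1,748.8 rolls

Annual demand D = 139 × 200 = 27,800.
Production build-up factor (1 − d/p) = 1 − 139/528 = 0.7367.
Q* = √(2DS / (H(1 − d/p))) = √(2 × 27,800 × 601 / (8.05 × 0.7367)).
= √(33,415,600 / 5.9308) ≈ 2373.662.
Maximum inventory = Q*(1 − d/p) = 2373.662 × 0.7367 ≈ 1748.777.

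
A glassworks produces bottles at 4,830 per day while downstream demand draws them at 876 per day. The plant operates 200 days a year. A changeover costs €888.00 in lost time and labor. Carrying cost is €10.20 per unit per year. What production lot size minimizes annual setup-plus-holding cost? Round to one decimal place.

Q* ≈ 6,104.4 bottles

Annual demand D = 876 × 200 = 175,200.
Production build-up factor (1 − d/p) = 1 − 876/4,830 = 0.8186.
Q* = √(2DS / (H(1 − d/p))) = √(2 × 175,200 × 888 / (10.2 × 0.8186)).
= √(311,155,200 / 8.3501) ≈ 6104.410.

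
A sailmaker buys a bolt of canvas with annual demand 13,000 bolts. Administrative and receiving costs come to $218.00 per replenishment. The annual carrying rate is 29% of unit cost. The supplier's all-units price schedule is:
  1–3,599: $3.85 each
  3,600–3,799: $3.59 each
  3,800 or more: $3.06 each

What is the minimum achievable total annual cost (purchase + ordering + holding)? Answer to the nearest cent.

TC* ≈ $42,211.85

Holding cost per unit per year at price C is H = 0.29·C.
For each price level, check whether its EOQ is feasible; otherwise the best quantity at that price is the breakpoint.
EOQ at $3.85 = 2253.1 (feasible in tier 1): TC = 13,000×$3.85 + (13,000/2253.1)×218 + (2253.1/2)×0.29×$3.85 = $52,565.62.
EOQ at $3.59 = 2333.3 < 3600, so use break Q=3600: TC = 13,000×$3.59 + (13,000/3600.0)×218 + (3600.0/2)×0.29×$3.59 = $49,331.20.
EOQ at $3.06 = 2527.3 < 3800, so use break Q=3800: TC = 13,000×$3.06 + (13,000/3800.0)×218 + (3800.0/2)×0.29×$3.06 = $42,211.85.
Lowest total cost among the candidates is at Q = 3800.0.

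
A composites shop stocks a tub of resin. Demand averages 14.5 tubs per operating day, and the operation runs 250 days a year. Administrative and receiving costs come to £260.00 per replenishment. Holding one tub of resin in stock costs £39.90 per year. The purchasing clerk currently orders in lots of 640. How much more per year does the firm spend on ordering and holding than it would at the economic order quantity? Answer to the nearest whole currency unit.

Extra cost ≈ £5,568 per year

Annual demand D = 14.5 × 250 = 3,625.
EOQ = √(2DS/H) = √(2 × 3,625 × 260 / 39.9) ≈ 217.35.
Cost at Q* = (D/Q*)S + (Q*/2)H = √(2DSH) ≈ £8,672.46.
Cost at Q = 640: (3,625/640)×260 + (640/2)×39.9 = £1,472.66 + £12,768.00 = £14,240.66.
Excess = £14,240.66 − £8,672.46 = £5,568.20.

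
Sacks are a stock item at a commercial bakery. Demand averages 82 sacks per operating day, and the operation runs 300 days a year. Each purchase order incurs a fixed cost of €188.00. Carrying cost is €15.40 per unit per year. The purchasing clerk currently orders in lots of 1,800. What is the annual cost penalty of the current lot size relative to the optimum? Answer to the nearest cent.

Annual demand D = 82 × 300 = 24,600.
EOQ = √(2DS/H) = √(2 × 24,600 × 188 / 15.4) ≈ 775.00.
Cost at Q* = (D/Q*)S + (Q*/2)H = √(2DSH) ≈ €11,934.98.
Cost at Q = 1,800: (24,600/1,800)×188 + (1,800/2)×15.4 = €2,569.33 + €13,860.00 = €16,429.33.
Excess = €16,429.33 − €11,934.98 = €4,494.35.

Extra cost ≈ €4,494.35 per year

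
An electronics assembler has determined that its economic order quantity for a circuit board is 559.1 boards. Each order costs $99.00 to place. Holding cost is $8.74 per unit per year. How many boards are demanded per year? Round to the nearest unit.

The basic EOQ model gives Q* = √(2DS/H); rearrange for the unknown.
From Q* = √(2DS/H): D = Q*²H / (2S) = 559.1² × 8.74 / (2 × 99) = 13798.289.

D ≈ 13,798 boards per year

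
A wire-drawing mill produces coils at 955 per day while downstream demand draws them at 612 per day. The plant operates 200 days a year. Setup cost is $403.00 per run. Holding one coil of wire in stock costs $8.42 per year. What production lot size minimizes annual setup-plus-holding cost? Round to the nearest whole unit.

Annual demand D = 612 × 200 = 122,400.
Production build-up factor (1 − d/p) = 1 − 612/955 = 0.3592.
Q* = √(2DS / (H(1 − d/p))) = √(2 × 122,400 × 403 / (8.42 × 0.3592)).
= √(98,654,400 / 3.0241) ≈ 5711.587.

Q* ≈ 5,712 coils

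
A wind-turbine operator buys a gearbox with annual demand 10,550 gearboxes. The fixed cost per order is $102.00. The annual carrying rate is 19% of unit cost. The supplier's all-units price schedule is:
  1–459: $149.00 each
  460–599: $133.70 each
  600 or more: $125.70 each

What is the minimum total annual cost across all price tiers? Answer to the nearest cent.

Holding cost per unit per year at price C is H = 0.19·C.
Candidates are each tier's EOQ (if it falls in that tier) and each price-break quantity.
EOQ at $149.00 = 275.7 (feasible in tier 1): TC = 10,550×$149.00 + (10,550/275.7)×102 + (275.7/2)×0.19×$149.00 = $1,579,755.69.
EOQ at $133.70 = 291.1 < 460, so use break Q=460: TC = 10,550×$133.70 + (10,550/460.0)×102 + (460.0/2)×0.19×$133.70 = $1,418,717.04.
EOQ at $125.70 = 300.2 < 600, so use break Q=600: TC = 10,550×$125.70 + (10,550/600.0)×102 + (600.0/2)×0.19×$125.70 = $1,335,093.40.
Lowest total cost among the candidates is at Q = 600.0.

TC* ≈ $1,335,093.40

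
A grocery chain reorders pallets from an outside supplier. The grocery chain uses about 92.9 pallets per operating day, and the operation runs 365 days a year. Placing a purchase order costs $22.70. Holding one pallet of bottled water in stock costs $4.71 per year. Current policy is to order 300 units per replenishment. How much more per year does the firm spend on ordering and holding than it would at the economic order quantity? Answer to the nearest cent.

Annual demand D = 92.9 × 365 = 33,908.5.
EOQ = √(2DS/H) = √(2 × 33,908.5 × 22.7 / 4.71) ≈ 571.70.
Cost at Q* = (D/Q*)S + (Q*/2)H = √(2DSH) ≈ $2,692.73.
Cost at Q = 300: (33,908.5/300)×22.7 + (300/2)×4.71 = $2,565.74 + $706.50 = $3,272.24.
Excess = $3,272.24 − $2,692.73 = $579.51.

Extra cost ≈ $579.51 per year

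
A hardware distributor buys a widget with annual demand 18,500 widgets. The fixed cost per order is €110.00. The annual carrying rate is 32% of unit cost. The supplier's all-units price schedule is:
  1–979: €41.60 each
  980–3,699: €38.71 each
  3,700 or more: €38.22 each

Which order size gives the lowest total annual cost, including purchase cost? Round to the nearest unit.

Q* ≈ 980 widgets

Holding cost per unit per year at price C is H = 0.32·C.
For each price level, check whether its EOQ is feasible; otherwise the best quantity at that price is the breakpoint.
EOQ at €41.60 = 552.9 (feasible in tier 1): TC = 18,500×€41.60 + (18,500/552.9)×110 + (552.9/2)×0.32×€41.60 = €776,960.70.
EOQ at €38.71 = 573.2 < 980, so use break Q=980: TC = 18,500×€38.71 + (18,500/980.0)×110 + (980.0/2)×0.32×€38.71 = €724,281.26.
EOQ at €38.22 = 576.9 < 3700, so use break Q=3700: TC = 18,500×€38.22 + (18,500/3700.0)×110 + (3700.0/2)×0.32×€38.22 = €730,246.24.
Lowest total cost is €724,281.26 at Q = 980.0.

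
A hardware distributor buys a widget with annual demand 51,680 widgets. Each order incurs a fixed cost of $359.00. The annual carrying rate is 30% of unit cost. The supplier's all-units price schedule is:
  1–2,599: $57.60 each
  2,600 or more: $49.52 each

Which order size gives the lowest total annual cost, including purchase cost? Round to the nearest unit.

Q* ≈ 2,600 widgets

Holding cost per unit per year at price C is H = 0.30·C.
Candidates are each tier's EOQ (if it falls in that tier) and each price-break quantity.
EOQ at $57.60 = 1465.4 (feasible in tier 1): TC = 51,680×$57.60 + (51,680/1465.4)×359 + (1465.4/2)×0.30×$57.60 = $3,002,089.84.
EOQ at $49.52 = 1580.4 < 2600, so use break Q=2600: TC = 51,680×$49.52 + (51,680/2600.0)×359 + (2600.0/2)×0.30×$49.52 = $2,585,642.22.
Lowest total cost is $2,585,642.22 at Q = 2600.0.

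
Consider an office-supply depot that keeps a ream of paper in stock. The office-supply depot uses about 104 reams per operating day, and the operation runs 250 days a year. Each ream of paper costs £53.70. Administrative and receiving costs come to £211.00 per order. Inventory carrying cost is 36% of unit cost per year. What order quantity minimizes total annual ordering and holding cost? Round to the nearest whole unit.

Annual demand D = 104 × 250 = 26,000.
Holding cost H = 0.36 × £53.70 = £19.3320 per unit per year.
EOQ = √(2DS / H) = √(2 × 26,000 × 211 / 19.332).
= √(10,972,000 / 19.332) = √567,556.3832 ≈ 753.363.

Q* ≈ 753 reams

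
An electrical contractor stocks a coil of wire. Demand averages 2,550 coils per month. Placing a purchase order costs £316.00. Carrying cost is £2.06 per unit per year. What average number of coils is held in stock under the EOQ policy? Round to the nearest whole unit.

Annual demand D = 2,550 × 12 = 30,600.
Q* = √(2DS/H) = √(2 × 30,600 × 316 / 2.06) ≈ 3063.98.
Average inventory = Q*/2 ≈ 3063.98 / 2 = 1531.989.

Average inventory ≈ 1,532 coils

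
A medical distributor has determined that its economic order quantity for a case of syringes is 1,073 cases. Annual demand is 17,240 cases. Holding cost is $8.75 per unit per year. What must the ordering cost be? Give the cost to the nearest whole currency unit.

S ≈ $292

Invert the EOQ relation Q*² = 2DS/H.
From Q* = √(2DS/H): S = Q*²H / (2D) = 1,073² × 8.75 / (2 × 17,240) = 292.1731.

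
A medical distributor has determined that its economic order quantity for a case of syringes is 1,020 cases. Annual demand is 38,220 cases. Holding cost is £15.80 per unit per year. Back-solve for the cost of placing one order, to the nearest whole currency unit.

The basic EOQ model gives Q* = √(2DS/H); rearrange for the unknown.
From Q* = √(2DS/H): S = Q*²H / (2D) = 1,020² × 15.8 / (2 × 38,220) = 215.0487.

S ≈ £215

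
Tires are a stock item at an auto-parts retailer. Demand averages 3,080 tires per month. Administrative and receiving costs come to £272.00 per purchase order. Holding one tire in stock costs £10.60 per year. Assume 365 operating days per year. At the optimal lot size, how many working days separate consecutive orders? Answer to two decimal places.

Annual demand D = 3,080 × 12 = 36,960.
Q* = √(2DS/H) = √(2 × 36,960 × 272 / 10.6) ≈ 1377.25.
Cycle time = Q*/D × 365 = 1377.25 / 36,960 × 365 ≈ 13.601 days.

T ≈ 13.60 days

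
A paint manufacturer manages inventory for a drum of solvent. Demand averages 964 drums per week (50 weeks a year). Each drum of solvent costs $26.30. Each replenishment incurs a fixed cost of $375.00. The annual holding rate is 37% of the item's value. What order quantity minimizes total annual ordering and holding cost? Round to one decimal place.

Annual demand D = 964 × 50 = 48,200.
Holding cost H = 0.37 × $26.30 = $9.7310 per unit per year.
EOQ = √(2DS / H) = √(2 × 48,200 × 375 / 9.731).
= √(36,150,000 / 9.731) = √3,714,931.6617 ≈ 1927.416.

Q* ≈ 1,927.4 drums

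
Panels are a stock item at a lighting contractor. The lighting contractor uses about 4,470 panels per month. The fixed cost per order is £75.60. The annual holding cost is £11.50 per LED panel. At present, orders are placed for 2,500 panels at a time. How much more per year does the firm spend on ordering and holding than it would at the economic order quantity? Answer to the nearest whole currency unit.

Extra cost ≈ £6,339 per year

Annual demand D = 4,470 × 12 = 53,640.
EOQ = √(2DS/H) = √(2 × 53,640 × 75.6 / 11.5) ≈ 839.79.
Cost at Q* = (D/Q*)S + (Q*/2)H = √(2DSH) ≈ £9,657.60.
Cost at Q = 2,500: (53,640/2,500)×75.6 + (2,500/2)×11.5 = £1,622.07 + £14,375.00 = £15,997.07.
Excess = £15,997.07 − £9,657.60 = £6,339.47.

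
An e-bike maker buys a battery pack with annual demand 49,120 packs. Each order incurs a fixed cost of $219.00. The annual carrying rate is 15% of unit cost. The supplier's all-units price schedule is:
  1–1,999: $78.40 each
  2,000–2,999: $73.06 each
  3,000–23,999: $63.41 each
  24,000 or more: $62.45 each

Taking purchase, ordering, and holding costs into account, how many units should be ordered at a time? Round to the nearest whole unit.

Q* ≈ 3,000 packs

Holding cost per unit per year at price C is H = 0.15·C.
Candidates are each tier's EOQ (if it falls in that tier) and each price-break quantity.
EOQ at $78.40 = 1352.6 (feasible in tier 1): TC = 49,120×$78.40 + (49,120/1352.6)×219 + (1352.6/2)×0.15×$78.40 = $3,866,914.33.
EOQ at $73.06 = 1401.1 < 2000, so use break Q=2000: TC = 49,120×$73.06 + (49,120/2000.0)×219 + (2000.0/2)×0.15×$73.06 = $3,605,044.84.
EOQ at $63.41 = 1504.0 < 3000, so use break Q=3000: TC = 49,120×$63.41 + (49,120/3000.0)×219 + (3000.0/2)×0.15×$63.41 = $3,132,552.21.
EOQ at $62.45 = 1515.5 < 24000, so use break Q=24000: TC = 49,120×$62.45 + (49,120/24000.0)×219 + (24000.0/2)×0.15×$62.45 = $3,180,402.22.
Lowest total cost is $3,132,552.21 at Q = 3000.0.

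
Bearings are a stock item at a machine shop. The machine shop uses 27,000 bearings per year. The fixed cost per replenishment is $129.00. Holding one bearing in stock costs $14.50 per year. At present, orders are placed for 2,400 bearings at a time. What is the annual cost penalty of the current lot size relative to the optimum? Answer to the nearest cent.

EOQ = √(2DS/H) = √(2 × 27,000 × 129 / 14.5) ≈ 693.12.
Cost at Q* = (D/Q*)S + (Q*/2)H = √(2DSH) ≈ $10,050.22.
Cost at Q = 2,400: (27,000/2,400)×129 + (2,400/2)×14.5 = $1,451.25 + $17,400.00 = $18,851.25.
Excess = $18,851.25 − $10,050.22 = $8,801.03.

Extra cost ≈ $8,801.03 per year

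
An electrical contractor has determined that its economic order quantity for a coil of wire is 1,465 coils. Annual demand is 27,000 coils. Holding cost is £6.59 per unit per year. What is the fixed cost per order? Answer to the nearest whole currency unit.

S ≈ £262

The basic EOQ model gives Q* = √(2DS/H); rearrange for the unknown.
From Q* = √(2DS/H): S = Q*²H / (2D) = 1,465² × 6.59 / (2 × 27,000) = 261.9189.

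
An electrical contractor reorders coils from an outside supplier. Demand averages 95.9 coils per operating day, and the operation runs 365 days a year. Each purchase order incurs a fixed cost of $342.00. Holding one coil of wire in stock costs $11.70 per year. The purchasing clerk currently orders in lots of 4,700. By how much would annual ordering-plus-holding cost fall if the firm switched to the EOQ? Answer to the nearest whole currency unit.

Annual demand D = 95.9 × 365 = 35,003.5.
EOQ = √(2DS/H) = √(2 × 35,003.5 × 342 / 11.7) ≈ 1430.51.
Cost at Q* = (D/Q*)S + (Q*/2)H = √(2DSH) ≈ $16,736.97.
Cost at Q = 4,700: (35,003.5/4,700)×342 + (4,700/2)×11.7 = $2,547.06 + $27,495.00 = $30,042.06.
Excess = $30,042.06 − $16,736.97 = $13,305.10.

Extra cost ≈ $13,305 per year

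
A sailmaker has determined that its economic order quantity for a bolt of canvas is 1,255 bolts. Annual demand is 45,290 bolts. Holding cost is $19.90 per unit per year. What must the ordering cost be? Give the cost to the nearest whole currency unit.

S ≈ $346

Squaring Q* = √(2DS/H) gives Q*² = 2DS/H.
From Q* = √(2DS/H): S = Q*²H / (2D) = 1,255² × 19.9 / (2 × 45,290) = 346.0256.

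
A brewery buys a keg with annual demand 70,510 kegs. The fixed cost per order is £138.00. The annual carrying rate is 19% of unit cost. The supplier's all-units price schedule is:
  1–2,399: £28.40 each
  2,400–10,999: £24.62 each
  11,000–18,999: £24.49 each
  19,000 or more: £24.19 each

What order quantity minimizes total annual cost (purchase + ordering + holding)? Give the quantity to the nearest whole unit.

Q* ≈ 2,400 kegs

Holding cost per unit per year at price C is H = 0.19·C.
Candidates are each tier's EOQ (if it falls in that tier) and each price-break quantity.
EOQ at £28.40 = 1899.1 (feasible in tier 1): TC = 70,510×£28.40 + (70,510/1899.1)×138 + (1899.1/2)×0.19×£28.40 = £2,012,731.45.
EOQ at £24.62 = 2039.7 < 2400, so use break Q=2400: TC = 70,510×£24.62 + (70,510/2400.0)×138 + (2400.0/2)×0.19×£24.62 = £1,745,623.89.
EOQ at £24.49 = 2045.1 < 11000, so use break Q=11000: TC = 70,510×£24.49 + (70,510/11000.0)×138 + (11000.0/2)×0.19×£24.49 = £1,753,266.53.
EOQ at £24.19 = 2057.7 < 19000, so use break Q=19000: TC = 70,510×£24.19 + (70,510/19000.0)×138 + (19000.0/2)×0.19×£24.19 = £1,749,811.98.
Lowest total cost is £1,745,623.89 at Q = 2400.0.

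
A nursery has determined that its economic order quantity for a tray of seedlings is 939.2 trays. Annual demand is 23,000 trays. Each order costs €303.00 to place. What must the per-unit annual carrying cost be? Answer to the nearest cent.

H ≈ €15.80

Squaring Q* = √(2DS/H) gives Q*² = 2DS/H.
From Q* = √(2DS/H): H = 2DS / Q*² = 2 × 23,000 × 303 / 939.2² = 15.8010.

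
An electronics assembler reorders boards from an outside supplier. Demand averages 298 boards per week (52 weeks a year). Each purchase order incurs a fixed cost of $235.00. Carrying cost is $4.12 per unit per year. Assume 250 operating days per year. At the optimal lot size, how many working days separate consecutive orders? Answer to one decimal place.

Annual demand D = 298 × 52 = 15,496.
Q* = √(2DS/H) = √(2 × 15,496 × 235 / 4.12) ≈ 1329.57.
Cycle time = Q*/D × 250 = 1329.57 / 15,496 × 250 ≈ 21.450 days.

T ≈ 21.5 days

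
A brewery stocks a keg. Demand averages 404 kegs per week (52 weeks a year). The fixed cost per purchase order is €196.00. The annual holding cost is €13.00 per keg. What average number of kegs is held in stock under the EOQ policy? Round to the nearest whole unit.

Annual demand D = 404 × 52 = 21,008.
EOQ = √(2DS/H) = √(2 × 21,008 × 196 / 13) ≈ 795.91.
Average inventory = Q*/2 ≈ 795.91 / 2 = 397.955.

Average inventory ≈ 398 kegs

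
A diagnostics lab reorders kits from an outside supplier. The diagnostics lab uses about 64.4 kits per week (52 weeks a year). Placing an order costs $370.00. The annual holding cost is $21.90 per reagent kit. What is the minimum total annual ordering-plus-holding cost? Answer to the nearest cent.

TC* ≈ $7,366.86

Annual demand D = 64.4 × 52 = 3,348.8.
The optimal lot size = √(2DS/H) = √(2 × 3,348.8 × 370 / 21.9) ≈ 336.39.
At Q*, ordering cost (D/Q*)S equals holding cost (Q*/2)H, each = √(DSH/2).
Minimum total = √(2DSH) = √(2 × 3,348.8 × 370 × 21.9) ≈ 7366.862.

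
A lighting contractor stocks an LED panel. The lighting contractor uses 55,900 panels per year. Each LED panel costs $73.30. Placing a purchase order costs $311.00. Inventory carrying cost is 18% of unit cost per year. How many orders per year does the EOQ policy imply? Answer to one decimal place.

N ≈ 34.4 orders per year

Holding cost H = 0.18 × $73.30 = $13.1940 per unit per year.
Q* = √(2DS/H) = √(2 × 55,900 × 311 / 13.194) ≈ 1623.35.
Orders per year = D / Q* = 55,900 / 1623.35 ≈ 34.435.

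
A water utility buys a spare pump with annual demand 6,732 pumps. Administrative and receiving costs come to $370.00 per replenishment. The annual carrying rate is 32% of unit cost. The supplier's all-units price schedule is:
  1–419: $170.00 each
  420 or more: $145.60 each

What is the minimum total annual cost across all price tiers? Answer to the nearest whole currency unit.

TC* ≈ $995,894

Holding cost per unit per year at price C is H = 0.32·C.
For each price level, check whether its EOQ is feasible; otherwise the best quantity at that price is the breakpoint.
EOQ at $170.00 = 302.6 (feasible in tier 1): TC = 6,732×$170.00 + (6,732/302.6)×370 + (302.6/2)×0.32×$170.00 = $1,160,902.18.
EOQ at $145.60 = 327.0 < 420, so use break Q=420: TC = 6,732×$145.60 + (6,732/420.0)×370 + (420.0/2)×0.32×$145.60 = $995,894.09.
Lowest total cost among the candidates is at Q = 420.0.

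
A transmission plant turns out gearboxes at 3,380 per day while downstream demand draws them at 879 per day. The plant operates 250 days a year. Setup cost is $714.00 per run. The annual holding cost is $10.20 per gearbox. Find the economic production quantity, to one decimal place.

Annual demand D = 879 × 250 = 219,750.
Production build-up factor (1 − d/p) = 1 − 879/3,380 = 0.7399.
Q* = √(2DS / (H(1 − d/p))) = √(2 × 219,750 × 714 / (10.2 × 0.7399)).
= √(313,803,000 / 7.5474) ≈ 6448.073.

Q* ≈ 6,448.1 gearboxes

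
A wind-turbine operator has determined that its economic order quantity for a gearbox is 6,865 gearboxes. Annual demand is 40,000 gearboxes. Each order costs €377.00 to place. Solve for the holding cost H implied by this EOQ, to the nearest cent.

Squaring Q* = √(2DS/H) gives Q*² = 2DS/H.
From Q* = √(2DS/H): H = 2DS / Q*² = 2 × 40,000 × 377 / 6,865² = 0.6400.

H ≈ €0.64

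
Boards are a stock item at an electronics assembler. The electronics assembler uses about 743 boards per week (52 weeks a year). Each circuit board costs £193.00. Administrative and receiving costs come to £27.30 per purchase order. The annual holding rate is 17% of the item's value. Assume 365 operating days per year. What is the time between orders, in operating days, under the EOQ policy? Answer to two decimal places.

T ≈ 2.40 days

Annual demand D = 743 × 52 = 38,636.
Holding cost H = 0.17 × £193.00 = £32.8100 per unit per year.
EOQ = √(2DS/H) = √(2 × 38,636 × 27.3 / 32.81) ≈ 253.56.
Cycle time = Q*/D × 365 = 253.56 / 38,636 × 365 ≈ 2.395 days.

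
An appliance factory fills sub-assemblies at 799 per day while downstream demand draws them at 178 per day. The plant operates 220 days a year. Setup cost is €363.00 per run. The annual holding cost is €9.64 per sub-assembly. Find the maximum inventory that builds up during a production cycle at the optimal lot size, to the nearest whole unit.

I_max ≈ 1,514 sub-assemblies

Annual demand D = 178 × 220 = 39,160.
Production build-up factor (1 − d/p) = 1 − 178/799 = 0.7772.
Q* = √(2DS / (H(1 − d/p))) = √(2 × 39,160 × 363 / (9.64 × 0.7772)).
= √(28,430,160 / 7.4924) ≈ 1947.954.
Maximum inventory = Q*(1 − d/p) = 1947.954 × 0.7772 ≈ 1513.992.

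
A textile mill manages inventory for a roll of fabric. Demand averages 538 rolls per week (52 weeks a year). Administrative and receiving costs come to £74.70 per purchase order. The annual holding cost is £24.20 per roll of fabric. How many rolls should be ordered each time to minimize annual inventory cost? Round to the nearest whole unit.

Q* ≈ 416 rolls

Annual demand D = 538 × 52 = 27,976.
EOQ = √(2DS / H) = √(2 × 27,976 × 74.7 / 24.2).
= √(4,179,614.4 / 24.2) = √172,711.3388 ≈ 415.586.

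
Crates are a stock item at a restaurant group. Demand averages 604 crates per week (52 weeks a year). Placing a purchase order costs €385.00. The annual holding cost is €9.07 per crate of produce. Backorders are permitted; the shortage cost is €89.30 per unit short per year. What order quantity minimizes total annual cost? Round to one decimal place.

Q* ≈ 1,713.8 crates

Annual demand D = 604 × 52 = 31,408.
With planned backorders, Q* = √(2DS/H) · √((H+B)/B).
√(2DS/H) = √(2 × 31,408 × 385 / 9.07) = 1632.909.
√((H+B)/B) = √((9.07+89.3)/89.3) = 1.0496.
Q* ≈ 1713.829.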